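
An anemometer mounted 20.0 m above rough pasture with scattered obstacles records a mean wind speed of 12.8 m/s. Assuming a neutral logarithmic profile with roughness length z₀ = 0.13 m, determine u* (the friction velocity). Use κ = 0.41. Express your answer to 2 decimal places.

Log law: V(z) = (u*/κ) · ln(z/z₀) ⇒ u* = κ · V / ln(z/z₀)
u* = 0.41 × 12.8 / ln(20.0/0.13) = 0.41 × 12.8 / 5.0360
   = 5.2480 / 5.0360 = 1.0421 m/s

u* ≈ 1.04 m/s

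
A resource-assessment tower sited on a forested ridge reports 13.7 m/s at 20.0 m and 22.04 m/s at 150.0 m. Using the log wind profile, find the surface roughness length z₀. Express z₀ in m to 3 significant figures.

Log law: V(z) ∝ ln(z/z₀). With r = V₁/V₂ = 13.7/22.04 = 0.62160,
r · ln(z₂/z₀) = ln(z₁/z₀) ⇒ ln z₀ = (ln z₁ − r·ln z₂)/(1 − r)
ln z₀ = (2.99573 − 0.62160×5.01064) / 0.37840 = -0.3141
z₀ = exp(-0.3141) = 0.7304 m

z₀ ≈ 0.730 m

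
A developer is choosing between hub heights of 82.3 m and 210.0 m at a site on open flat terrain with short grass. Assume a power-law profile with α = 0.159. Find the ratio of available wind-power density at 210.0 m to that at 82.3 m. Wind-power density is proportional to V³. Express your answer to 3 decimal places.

1.563

Speed ratio: V_B/V_A = (z_B/z_A)^α = (210.0/82.3)^0.159 = (2.5516)^0.159 = 1.16060
Power-density ratio: P_B/P_A = (V_B/V_A)³ = (1.16060)³ = 1.56334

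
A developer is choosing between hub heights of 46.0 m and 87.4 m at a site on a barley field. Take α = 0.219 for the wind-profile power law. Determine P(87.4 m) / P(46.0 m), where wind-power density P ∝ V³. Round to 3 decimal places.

Speed ratio: V_B/V_A = (z_B/z_A)^α = (87.4/46.0)^0.219 = (1.9000)^0.219 = 1.15093
Power-density ratio: P_B/P_A = (V_B/V_A)³ = (1.15093)³ = 1.52455

1.525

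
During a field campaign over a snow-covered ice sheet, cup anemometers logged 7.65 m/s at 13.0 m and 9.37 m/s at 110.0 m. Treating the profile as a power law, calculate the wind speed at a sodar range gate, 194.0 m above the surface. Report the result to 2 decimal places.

9.89 m/s

First find α: α = ln(V₂/V₁)/ln(z₂/z₁) = ln(9.37/7.65)/ln(110.0/13.0) = 0.20281/2.13553 = 0.0950
Extrapolate from 110.0 m to 194.0 m: V₃ = 9.37 × (194.0/110.0)^0.0950 = 9.37 × 1.0554 = 9.8887 m/s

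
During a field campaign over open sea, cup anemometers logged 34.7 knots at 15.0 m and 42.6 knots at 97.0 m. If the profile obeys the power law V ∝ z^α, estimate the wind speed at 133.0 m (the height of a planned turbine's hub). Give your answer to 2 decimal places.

44.10 knots

First find α: α = ln(V₂/V₁)/ln(z₂/z₁) = ln(42.6/34.7)/ln(97.0/15.0) = 0.20511/1.86666 = 0.1099
Extrapolate from 97.0 m to 133.0 m: V₃ = 42.6 × (133.0/97.0)^0.1099 = 42.6 × 1.0353 = 44.1034 knots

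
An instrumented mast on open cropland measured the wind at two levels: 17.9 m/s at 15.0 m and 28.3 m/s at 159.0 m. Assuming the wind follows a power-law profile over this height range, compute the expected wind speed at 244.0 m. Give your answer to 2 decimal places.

First find α: α = ln(V₂/V₁)/ln(z₂/z₁) = ln(28.3/17.9)/ln(159.0/15.0) = 0.45806/2.36085 = 0.1940
Extrapolate from 159.0 m to 244.0 m: V₃ = 28.3 × (244.0/159.0)^0.1940 = 28.3 × 1.0866 = 30.7520 m/s

30.75 m/s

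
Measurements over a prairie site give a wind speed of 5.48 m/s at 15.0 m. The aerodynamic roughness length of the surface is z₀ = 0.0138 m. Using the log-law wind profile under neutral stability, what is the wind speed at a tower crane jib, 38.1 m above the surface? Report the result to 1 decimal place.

Log law: V(z) ∝ ln(z/z₀), so V₂/V₁ = ln(z₂/z₀) / ln(z₁/z₀).
ln(38.1/0.0138) = 7.9233, ln(15.0/0.0138) = 6.9911
V₂ = 5.48 × 7.9233/6.9911 = 5.48 × 1.1333 = 6.2107 m/s

6.2 m/s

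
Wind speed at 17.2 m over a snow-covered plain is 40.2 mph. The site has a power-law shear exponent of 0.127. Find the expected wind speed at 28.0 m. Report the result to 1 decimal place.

42.8 mph

Power-law profile: V₂ = V₁ · (z₂/z₁)^α
V₂ = 40.2 × (28.0/17.2)^0.127 = 40.2 × (1.6279)^0.127
    = 40.2 × 1.0638 = 42.7664 mph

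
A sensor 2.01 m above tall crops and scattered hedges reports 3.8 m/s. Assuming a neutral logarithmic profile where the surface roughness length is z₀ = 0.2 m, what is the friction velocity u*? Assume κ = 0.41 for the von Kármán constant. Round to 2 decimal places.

Log law: V(z) = (u*/κ) · ln(z/z₀) ⇒ u* = κ · V / ln(z/z₀)
u* = 0.41 × 3.8 / ln(2.01/0.2) = 0.41 × 3.8 / 2.3076
   = 1.5580 / 2.3076 = 0.6752 m/s

u* ≈ 0.68 m/s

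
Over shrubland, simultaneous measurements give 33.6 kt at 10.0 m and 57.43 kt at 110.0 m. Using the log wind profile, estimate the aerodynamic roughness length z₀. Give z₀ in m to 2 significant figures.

Log law: V(z) ∝ ln(z/z₀). With r = V₁/V₂ = 33.6/57.43 = 0.58506,
r · ln(z₂/z₀) = ln(z₁/z₀) ⇒ ln z₀ = (ln z₁ − r·ln z₂)/(1 − r)
ln z₀ = (2.30259 − 0.58506×4.70048) / 0.41494 = -1.0784
z₀ = exp(-1.0784) = 0.3401 m

z₀ ≈ 0.34 m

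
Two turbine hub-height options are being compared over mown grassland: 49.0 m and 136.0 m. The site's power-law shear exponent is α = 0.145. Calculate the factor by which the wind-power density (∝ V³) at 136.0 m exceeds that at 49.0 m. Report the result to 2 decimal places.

1.56

Speed ratio: V_B/V_A = (z_B/z_A)^α = (136.0/49.0)^0.145 = (2.7755)^0.145 = 1.15954
Power-density ratio: P_B/P_A = (V_B/V_A)³ = (1.15954)³ = 1.55903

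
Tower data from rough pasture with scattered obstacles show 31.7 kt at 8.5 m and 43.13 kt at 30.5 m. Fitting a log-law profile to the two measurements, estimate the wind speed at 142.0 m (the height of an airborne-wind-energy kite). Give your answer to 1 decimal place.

Log law: V ∝ ln(z/z₀). From the pair, with r = V₁/V₂ = 0.73499,
ln z₀ = (ln z₁ − r·ln z₂)/(1 − r) = (2.1401 − 0.73499×3.4177)/0.26501 = -1.4034 → z₀ = 0.2458 m
V₃ = V₁ · ln(z₃/z₀)/ln(z₁/z₀) = 31.7 × 6.3592/3.5435 = 56.8899 kt

56.9 kt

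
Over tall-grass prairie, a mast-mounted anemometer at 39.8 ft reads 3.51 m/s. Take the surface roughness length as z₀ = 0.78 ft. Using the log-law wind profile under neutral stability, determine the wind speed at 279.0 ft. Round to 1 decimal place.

5.2 m/s

Log law: V(z) ∝ ln(z/z₀), so V₂/V₁ = ln(z₂/z₀) / ln(z₁/z₀).
ln(279.0/0.78) = 5.8797, ln(39.8/0.78) = 3.9323
V₂ = 3.51 × 5.8797/3.9323 = 3.51 × 1.4952 = 5.2482 m/s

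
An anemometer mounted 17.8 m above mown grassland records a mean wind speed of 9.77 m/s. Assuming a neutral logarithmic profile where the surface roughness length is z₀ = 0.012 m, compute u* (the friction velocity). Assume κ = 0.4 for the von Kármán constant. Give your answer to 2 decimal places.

u* ≈ 0.54 m/s

Log law: V(z) = (u*/κ) · ln(z/z₀) ⇒ u* = κ · V / ln(z/z₀)
u* = 0.4 × 9.77 / ln(17.8/0.012) = 0.4 × 9.77 / 7.3020
   = 3.9080 / 7.3020 = 0.5352 m/s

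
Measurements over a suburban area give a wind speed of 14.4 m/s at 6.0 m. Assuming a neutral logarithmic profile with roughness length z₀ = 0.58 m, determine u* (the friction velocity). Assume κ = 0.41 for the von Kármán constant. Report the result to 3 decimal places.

u* ≈ 2.527 m/s

Log law: V(z) = (u*/κ) · ln(z/z₀) ⇒ u* = κ · V / ln(z/z₀)
u* = 0.41 × 14.4 / ln(6.0/0.58) = 0.41 × 14.4 / 2.3365
   = 5.9040 / 2.3365 = 2.5269 m/s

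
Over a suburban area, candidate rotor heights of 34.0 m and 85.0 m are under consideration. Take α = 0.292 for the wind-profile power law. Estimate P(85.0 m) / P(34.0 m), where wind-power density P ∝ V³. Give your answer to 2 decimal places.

2.23

Speed ratio: V_B/V_A = (z_B/z_A)^α = (85.0/34.0)^0.292 = (2.5000)^0.292 = 1.30677
Power-density ratio: P_B/P_A = (V_B/V_A)³ = (1.30677)³ = 2.23149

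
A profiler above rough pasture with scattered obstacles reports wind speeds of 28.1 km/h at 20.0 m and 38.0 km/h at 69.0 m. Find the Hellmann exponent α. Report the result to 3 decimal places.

α ≈ 0.244

Power law: V₂/V₁ = (z₂/z₁)^α ⇒ α = ln(V₂/V₁) / ln(z₂/z₁)
α = ln(38.0/28.1) / ln(69.0/20.0) = ln(1.3523) / ln(3.4500)
  = 0.30182 / 1.23837 = 0.24372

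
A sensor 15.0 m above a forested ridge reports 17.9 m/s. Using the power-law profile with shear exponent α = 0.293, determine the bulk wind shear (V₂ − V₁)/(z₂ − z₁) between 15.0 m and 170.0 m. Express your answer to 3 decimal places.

Power law: V₂ = V₁ · (z₂/z₁)^α = 17.9 × (11.3333)^0.293 = 36.4569 m/s
ΔV/Δz = (36.4569 − 17.9)/(170.0 − 15.0) = 18.5569/155.0000 = 0.11972 m/s/m

0.120 m/s/m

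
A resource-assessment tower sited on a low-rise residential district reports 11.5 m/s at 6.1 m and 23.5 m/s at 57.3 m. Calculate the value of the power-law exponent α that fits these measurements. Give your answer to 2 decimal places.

Power law: V₂/V₁ = (z₂/z₁)^α ⇒ α = ln(V₂/V₁) / ln(z₂/z₁)
α = ln(23.5/11.5) / ln(57.3/6.1) = ln(2.0435) / ln(9.3934)
  = 0.71465 / 2.24001 = 0.31904

α ≈ 0.32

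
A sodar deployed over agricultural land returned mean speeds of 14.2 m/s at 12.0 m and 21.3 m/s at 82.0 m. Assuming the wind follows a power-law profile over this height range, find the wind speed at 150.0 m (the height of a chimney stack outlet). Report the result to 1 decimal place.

First find α: α = ln(V₂/V₁)/ln(z₂/z₁) = ln(21.3/14.2)/ln(82.0/12.0) = 0.40547/1.92181 = 0.2110
Extrapolate from 82.0 m to 150.0 m: V₃ = 21.3 × (150.0/82.0)^0.2110 = 21.3 × 1.1359 = 24.1944 m/s

24.2 m/s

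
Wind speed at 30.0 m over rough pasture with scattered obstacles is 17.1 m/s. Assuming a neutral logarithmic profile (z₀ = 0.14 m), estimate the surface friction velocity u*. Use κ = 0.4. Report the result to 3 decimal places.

u* ≈ 1.274 m/s

Log law: V(z) = (u*/κ) · ln(z/z₀) ⇒ u* = κ · V / ln(z/z₀)
u* = 0.4 × 17.1 / ln(30.0/0.14) = 0.4 × 17.1 / 5.3673
   = 6.8400 / 5.3673 = 1.2744 m/s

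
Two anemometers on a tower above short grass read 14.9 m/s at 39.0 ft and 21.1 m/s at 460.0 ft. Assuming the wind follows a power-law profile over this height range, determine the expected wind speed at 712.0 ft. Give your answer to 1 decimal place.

22.4 m/s

First find α: α = ln(V₂/V₁)/ln(z₂/z₁) = ln(21.1/14.9)/ln(460.0/39.0) = 0.34791/2.46766 = 0.1410
Extrapolate from 460.0 ft to 712.0 ft: V₃ = 21.1 × (712.0/460.0)^0.1410 = 21.1 × 1.0635 = 22.4404 m/s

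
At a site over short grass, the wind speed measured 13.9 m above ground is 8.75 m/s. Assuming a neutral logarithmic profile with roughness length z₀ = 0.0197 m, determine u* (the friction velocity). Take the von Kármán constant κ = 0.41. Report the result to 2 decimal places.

Log law: V(z) = (u*/κ) · ln(z/z₀) ⇒ u* = κ · V / ln(z/z₀)
u* = 0.41 × 8.75 / ln(13.9/0.0197) = 0.41 × 8.75 / 6.5590
   = 3.5875 / 6.5590 = 0.5470 m/s

u* ≈ 0.55 m/s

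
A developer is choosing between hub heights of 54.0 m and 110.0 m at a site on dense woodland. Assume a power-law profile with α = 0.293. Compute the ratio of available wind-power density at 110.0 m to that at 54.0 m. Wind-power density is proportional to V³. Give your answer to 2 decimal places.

1.87

Speed ratio: V_B/V_A = (z_B/z_A)^α = (110.0/54.0)^0.293 = (2.0370)^0.293 = 1.23179
Power-density ratio: P_B/P_A = (V_B/V_A)³ = (1.23179)³ = 1.86900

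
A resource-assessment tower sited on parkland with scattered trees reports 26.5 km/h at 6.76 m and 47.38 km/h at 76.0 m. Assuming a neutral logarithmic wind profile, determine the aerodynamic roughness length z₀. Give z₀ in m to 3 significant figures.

Log law: V(z) ∝ ln(z/z₀). With r = V₁/V₂ = 26.5/47.38 = 0.55931,
r · ln(z₂/z₀) = ln(z₁/z₀) ⇒ ln z₀ = (ln z₁ − r·ln z₂)/(1 − r)
ln z₀ = (1.91102 − 0.55931×4.33073) / 0.44069 = -1.1600
z₀ = exp(-1.1600) = 0.3135 m

z₀ ≈ 0.313 m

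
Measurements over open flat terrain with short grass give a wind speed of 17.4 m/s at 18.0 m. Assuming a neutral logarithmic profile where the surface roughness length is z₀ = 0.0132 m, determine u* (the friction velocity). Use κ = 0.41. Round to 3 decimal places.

Log law: V(z) = (u*/κ) · ln(z/z₀) ⇒ u* = κ · V / ln(z/z₀)
u* = 0.41 × 17.4 / ln(18.0/0.0132) = 0.41 × 17.4 / 7.2179
   = 7.1340 / 7.2179 = 0.9884 m/s

u* ≈ 0.988 m/s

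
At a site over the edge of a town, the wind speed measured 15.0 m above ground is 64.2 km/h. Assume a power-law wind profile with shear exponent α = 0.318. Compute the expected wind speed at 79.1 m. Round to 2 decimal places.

108.93 km/h

Power-law profile: V₂ = V₁ · (z₂/z₁)^α
V₂ = 64.2 × (79.1/15.0)^0.318 = 64.2 × (5.2733)^0.318
    = 64.2 × 1.6968 = 108.9327 km/h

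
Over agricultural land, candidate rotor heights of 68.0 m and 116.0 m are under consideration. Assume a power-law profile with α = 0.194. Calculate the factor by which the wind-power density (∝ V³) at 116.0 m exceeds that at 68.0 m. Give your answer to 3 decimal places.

1.365

Speed ratio: V_B/V_A = (z_B/z_A)^α = (116.0/68.0)^0.194 = (1.7059)^0.194 = 1.10917
Power-density ratio: P_B/P_A = (V_B/V_A)³ = (1.10917)³ = 1.36457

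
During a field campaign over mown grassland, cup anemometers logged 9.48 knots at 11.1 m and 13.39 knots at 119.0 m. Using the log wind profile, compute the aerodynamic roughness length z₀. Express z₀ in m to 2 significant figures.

z₀ ≈ 0.035 m

Log law: V(z) ∝ ln(z/z₀). With r = V₁/V₂ = 9.48/13.39 = 0.70799,
r · ln(z₂/z₀) = ln(z₁/z₀) ⇒ ln z₀ = (ln z₁ − r·ln z₂)/(1 − r)
ln z₀ = (2.40695 − 0.70799×4.77912) / 0.29201 = -3.3445
z₀ = exp(-3.3445) = 0.03528 m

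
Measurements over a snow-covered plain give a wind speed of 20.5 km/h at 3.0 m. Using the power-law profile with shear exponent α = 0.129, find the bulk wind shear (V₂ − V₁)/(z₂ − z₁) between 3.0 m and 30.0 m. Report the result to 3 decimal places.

0.263 km/h/m

Power law: V₂ = V₁ · (z₂/z₁)^α = 20.5 × (10.0000)^0.129 = 27.5901 km/h
ΔV/Δz = (27.5901 − 20.5)/(30.0 − 3.0) = 7.0901/27.0000 = 0.26260 km/h/m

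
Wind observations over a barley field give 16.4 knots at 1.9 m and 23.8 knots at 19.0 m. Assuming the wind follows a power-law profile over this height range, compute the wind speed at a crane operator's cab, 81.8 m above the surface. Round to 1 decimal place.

First find α: α = ln(V₂/V₁)/ln(z₂/z₁) = ln(23.8/16.4)/ln(19.0/1.9) = 0.37240/2.30259 = 0.1617
Extrapolate from 19.0 m to 81.8 m: V₃ = 23.8 × (81.8/19.0)^0.1617 = 23.8 × 1.2663 = 30.1381 knots

30.1 knots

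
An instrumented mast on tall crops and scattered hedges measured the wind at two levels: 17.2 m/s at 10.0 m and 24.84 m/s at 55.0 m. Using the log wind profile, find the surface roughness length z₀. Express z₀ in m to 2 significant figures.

Log law: V(z) ∝ ln(z/z₀). With r = V₁/V₂ = 17.2/24.84 = 0.69243,
r · ln(z₂/z₀) = ln(z₁/z₀) ⇒ ln z₀ = (ln z₁ − r·ln z₂)/(1 − r)
ln z₀ = (2.30259 − 0.69243×4.00733) / 0.30757 = -1.5353
z₀ = exp(-1.5353) = 0.2154 m

z₀ ≈ 0.22 m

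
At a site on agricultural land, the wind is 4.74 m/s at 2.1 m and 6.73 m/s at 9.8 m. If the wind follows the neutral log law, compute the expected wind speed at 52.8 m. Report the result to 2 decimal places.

Log law: V ∝ ln(z/z₀). From the pair, with r = V₁/V₂ = 0.70431,
ln z₀ = (ln z₁ − r·ln z₂)/(1 − r) = (0.7419 − 0.70431×2.2824)/0.29569 = -2.9273 → z₀ = 0.05354 m
V₃ = V₁ · ln(z₃/z₀)/ln(z₁/z₀) = 4.74 × 6.8938/3.6692 = 8.9056 m/s

8.91 m/s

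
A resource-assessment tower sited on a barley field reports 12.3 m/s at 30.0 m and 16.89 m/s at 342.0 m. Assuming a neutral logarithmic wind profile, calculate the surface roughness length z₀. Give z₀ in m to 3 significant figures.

z₀ ≈ 0.0441 m

Log law: V(z) ∝ ln(z/z₀). With r = V₁/V₂ = 12.3/16.89 = 0.72824,
r · ln(z₂/z₀) = ln(z₁/z₀) ⇒ ln z₀ = (ln z₁ − r·ln z₂)/(1 − r)
ln z₀ = (3.40120 − 0.72824×5.83481) / 0.27176 = -3.1203
z₀ = exp(-3.1203) = 0.04415 m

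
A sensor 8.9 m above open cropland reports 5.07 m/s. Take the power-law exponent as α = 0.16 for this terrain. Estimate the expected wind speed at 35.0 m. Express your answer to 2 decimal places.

Power-law profile: V₂ = V₁ · (z₂/z₁)^α
V₂ = 5.07 × (35.0/8.9)^0.16 = 5.07 × (3.9326)^0.16
    = 5.07 × 1.2449 = 6.3118 m/s

6.31 m/s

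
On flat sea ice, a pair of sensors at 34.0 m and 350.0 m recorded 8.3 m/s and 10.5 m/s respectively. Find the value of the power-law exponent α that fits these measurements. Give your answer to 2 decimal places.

Power law: V₂/V₁ = (z₂/z₁)^α ⇒ α = ln(V₂/V₁) / ln(z₂/z₁)
α = ln(10.5/8.3) / ln(350.0/34.0) = ln(1.2651) / ln(10.2941)
  = 0.23512 / 2.33157 = 0.10084

α ≈ 0.10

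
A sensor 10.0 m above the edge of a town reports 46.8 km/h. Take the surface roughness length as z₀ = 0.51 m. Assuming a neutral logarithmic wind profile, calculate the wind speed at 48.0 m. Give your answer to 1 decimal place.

Log law: V(z) ∝ ln(z/z₀), so V₂/V₁ = ln(z₂/z₀) / ln(z₁/z₀).
ln(48.0/0.51) = 4.5445, ln(10.0/0.51) = 2.9759
V₂ = 46.8 × 4.5445/2.9759 = 46.8 × 1.5271 = 71.4683 km/h

71.5 km/h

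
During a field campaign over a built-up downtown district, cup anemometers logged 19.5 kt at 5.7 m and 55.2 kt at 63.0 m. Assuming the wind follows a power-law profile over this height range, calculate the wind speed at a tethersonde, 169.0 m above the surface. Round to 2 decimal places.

First find α: α = ln(V₂/V₁)/ln(z₂/z₁) = ln(55.2/19.5)/ln(63.0/5.7) = 1.04055/2.40267 = 0.4331
Extrapolate from 63.0 m to 169.0 m: V₃ = 55.2 × (169.0/63.0)^0.4331 = 55.2 × 1.5332 = 84.6319 kt

84.63 kt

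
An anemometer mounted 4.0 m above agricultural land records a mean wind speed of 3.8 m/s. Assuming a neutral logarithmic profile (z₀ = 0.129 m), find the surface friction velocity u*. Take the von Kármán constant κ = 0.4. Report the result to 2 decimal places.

u* ≈ 0.44 m/s

Log law: V(z) = (u*/κ) · ln(z/z₀) ⇒ u* = κ · V / ln(z/z₀)
u* = 0.4 × 3.8 / ln(4.0/0.129) = 0.4 × 3.8 / 3.4342
   = 1.5200 / 3.4342 = 0.4426 m/s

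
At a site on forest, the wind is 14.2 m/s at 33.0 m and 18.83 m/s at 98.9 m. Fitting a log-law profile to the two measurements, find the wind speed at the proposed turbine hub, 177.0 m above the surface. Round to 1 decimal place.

21.3 m/s

Log law: V ∝ ln(z/z₀). From the pair, with r = V₁/V₂ = 0.75412,
ln z₀ = (ln z₁ − r·ln z₂)/(1 − r) = (3.4965 − 0.75412×4.5941)/0.24588 = 0.1302 → z₀ = 1.139 m
V₃ = V₁ · ln(z₃/z₀)/ln(z₁/z₀) = 14.2 × 5.0459/3.3663 = 21.2852 m/s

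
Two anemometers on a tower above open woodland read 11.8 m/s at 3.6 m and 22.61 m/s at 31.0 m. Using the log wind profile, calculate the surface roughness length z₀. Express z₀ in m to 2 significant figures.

Log law: V(z) ∝ ln(z/z₀). With r = V₁/V₂ = 11.8/22.61 = 0.52189,
r · ln(z₂/z₀) = ln(z₁/z₀) ⇒ ln z₀ = (ln z₁ − r·ln z₂)/(1 − r)
ln z₀ = (1.28093 − 0.52189×3.43399) / 0.47811 = -1.0693
z₀ = exp(-1.0693) = 0.3432 m

z₀ ≈ 0.34 m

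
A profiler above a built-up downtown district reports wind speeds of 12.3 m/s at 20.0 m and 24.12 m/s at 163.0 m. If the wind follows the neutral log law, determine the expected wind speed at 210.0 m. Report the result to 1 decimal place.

25.5 m/s

Log law: V ∝ ln(z/z₀). From the pair, with r = V₁/V₂ = 0.50995,
ln z₀ = (ln z₁ − r·ln z₂)/(1 − r) = (2.9957 − 0.50995×5.0938)/0.49005 = 0.8125 → z₀ = 2.254 m
V₃ = V₁ · ln(z₃/z₀)/ln(z₁/z₀) = 12.3 × 4.5346/2.1832 = 25.5474 m/s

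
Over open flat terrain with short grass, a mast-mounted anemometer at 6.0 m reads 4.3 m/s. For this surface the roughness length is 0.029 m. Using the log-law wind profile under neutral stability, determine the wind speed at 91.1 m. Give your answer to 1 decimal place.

6.5 m/s

Log law: V(z) ∝ ln(z/z₀), so V₂/V₁ = ln(z₂/z₀) / ln(z₁/z₀).
ln(91.1/0.029) = 8.0524, ln(6.0/0.029) = 5.3322
V₂ = 4.3 × 8.0524/5.3322 = 4.3 × 1.5101 = 6.4936 m/s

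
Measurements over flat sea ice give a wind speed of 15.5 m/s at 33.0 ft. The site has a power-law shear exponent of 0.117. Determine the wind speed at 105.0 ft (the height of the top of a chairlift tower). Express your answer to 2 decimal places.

17.75 m/s

Power-law profile: V₂ = V₁ · (z₂/z₁)^α
V₂ = 15.5 × (105.0/33.0)^0.117 = 15.5 × (3.1818)^0.117
    = 15.5 × 1.1450 = 17.7478 m/s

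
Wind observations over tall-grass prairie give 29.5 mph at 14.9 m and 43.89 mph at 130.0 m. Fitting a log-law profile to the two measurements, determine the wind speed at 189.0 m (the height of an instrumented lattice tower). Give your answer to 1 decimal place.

Log law: V ∝ ln(z/z₀). From the pair, with r = V₁/V₂ = 0.67213,
ln z₀ = (ln z₁ − r·ln z₂)/(1 − r) = (2.7014 − 0.67213×4.8675)/0.32787 = -1.7394 → z₀ = 0.1756 m
V₃ = V₁ · ln(z₃/z₀)/ln(z₁/z₀) = 29.5 × 6.9811/4.4407 = 46.3759 mph

46.4 mph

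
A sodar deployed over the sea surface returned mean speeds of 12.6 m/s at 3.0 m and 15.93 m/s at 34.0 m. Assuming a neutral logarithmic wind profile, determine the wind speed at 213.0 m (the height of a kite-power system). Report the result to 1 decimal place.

Log law: V ∝ ln(z/z₀). From the pair, with r = V₁/V₂ = 0.79096,
ln z₀ = (ln z₁ − r·ln z₂)/(1 − r) = (1.0986 − 0.79096×3.5264)/0.20904 = -8.0875 → z₀ = 0.0003074 m
V₃ = V₁ · ln(z₃/z₀)/ln(z₁/z₀) = 12.6 × 13.4488/9.1861 = 18.4469 m/s

18.4 m/s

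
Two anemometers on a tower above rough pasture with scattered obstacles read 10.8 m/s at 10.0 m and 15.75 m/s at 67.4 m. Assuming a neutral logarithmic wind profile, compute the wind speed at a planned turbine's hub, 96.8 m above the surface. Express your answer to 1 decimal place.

16.7 m/s

Log law: V ∝ ln(z/z₀). From the pair, with r = V₁/V₂ = 0.68571,
ln z₀ = (ln z₁ − r·ln z₂)/(1 − r) = (2.3026 − 0.68571×4.2106)/0.31429 = -1.8605 → z₀ = 0.1556 m
V₃ = V₁ · ln(z₃/z₀)/ln(z₁/z₀) = 10.8 × 6.4331/4.1630 = 16.6891 m/s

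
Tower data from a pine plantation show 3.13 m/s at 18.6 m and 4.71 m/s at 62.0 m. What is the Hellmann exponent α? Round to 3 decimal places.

α ≈ 0.339

Power law: V₂/V₁ = (z₂/z₁)^α ⇒ α = ln(V₂/V₁) / ln(z₂/z₁)
α = ln(4.71/3.13) / ln(62.0/18.6) = ln(1.5048) / ln(3.3333)
  = 0.40865 / 1.20397 = 0.33942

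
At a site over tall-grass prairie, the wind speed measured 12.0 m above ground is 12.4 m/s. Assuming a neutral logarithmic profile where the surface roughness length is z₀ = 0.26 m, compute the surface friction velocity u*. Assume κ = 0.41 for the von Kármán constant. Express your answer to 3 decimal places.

Log law: V(z) = (u*/κ) · ln(z/z₀) ⇒ u* = κ · V / ln(z/z₀)
u* = 0.41 × 12.4 / ln(12.0/0.26) = 0.41 × 12.4 / 3.8320
   = 5.0840 / 3.8320 = 1.3267 m/s

u* ≈ 1.327 m/s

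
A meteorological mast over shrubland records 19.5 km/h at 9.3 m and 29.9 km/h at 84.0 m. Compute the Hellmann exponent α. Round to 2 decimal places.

α ≈ 0.19

Power law: V₂/V₁ = (z₂/z₁)^α ⇒ α = ln(V₂/V₁) / ln(z₂/z₁)
α = ln(29.9/19.5) / ln(84.0/9.3) = ln(1.5333) / ln(9.0323)
  = 0.42744 / 2.20080 = 0.19422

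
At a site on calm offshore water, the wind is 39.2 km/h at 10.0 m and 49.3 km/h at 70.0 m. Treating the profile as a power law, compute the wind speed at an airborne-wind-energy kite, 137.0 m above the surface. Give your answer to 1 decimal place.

First find α: α = ln(V₂/V₁)/ln(z₂/z₁) = ln(49.3/39.2)/ln(70.0/10.0) = 0.22925/1.94591 = 0.1178
Extrapolate from 70.0 m to 137.0 m: V₃ = 49.3 × (137.0/70.0)^0.1178 = 49.3 × 1.0823 = 53.3584 km/h

53.4 km/h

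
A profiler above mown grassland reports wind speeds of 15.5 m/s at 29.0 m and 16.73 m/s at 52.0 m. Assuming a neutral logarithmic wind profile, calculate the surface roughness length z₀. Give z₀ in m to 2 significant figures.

Log law: V(z) ∝ ln(z/z₀). With r = V₁/V₂ = 15.5/16.73 = 0.92648,
r · ln(z₂/z₀) = ln(z₁/z₀) ⇒ ln z₀ = (ln z₁ − r·ln z₂)/(1 − r)
ln z₀ = (3.36730 − 0.92648×3.95124) / 0.07352 = -3.9914
z₀ = exp(-3.9914) = 0.01847 m

z₀ ≈ 0.018 m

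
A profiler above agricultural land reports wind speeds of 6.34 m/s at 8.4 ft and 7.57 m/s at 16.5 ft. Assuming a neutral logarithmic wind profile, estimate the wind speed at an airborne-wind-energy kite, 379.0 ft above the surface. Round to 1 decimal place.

13.3 m/s

Log law: V ∝ ln(z/z₀). From the pair, with r = V₁/V₂ = 0.83752,
ln z₀ = (ln z₁ − r·ln z₂)/(1 − r) = (2.1282 − 0.83752×2.8034)/0.16248 = -1.3517 → z₀ = 0.2588 ft
V₃ = V₁ · ln(z₃/z₀)/ln(z₁/z₀) = 6.34 × 7.2892/3.4799 = 13.2801 m/s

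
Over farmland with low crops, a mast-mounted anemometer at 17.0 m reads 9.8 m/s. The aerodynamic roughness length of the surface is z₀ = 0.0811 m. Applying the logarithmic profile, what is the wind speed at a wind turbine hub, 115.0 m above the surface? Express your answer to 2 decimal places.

Log law: V(z) ∝ ln(z/z₀), so V₂/V₁ = ln(z₂/z₀) / ln(z₁/z₀).
ln(115.0/0.0811) = 7.2570, ln(17.0/0.0811) = 5.3453
V₂ = 9.8 × 7.2570/5.3453 = 9.8 × 1.3576 = 13.3049 m/s

13.30 m/s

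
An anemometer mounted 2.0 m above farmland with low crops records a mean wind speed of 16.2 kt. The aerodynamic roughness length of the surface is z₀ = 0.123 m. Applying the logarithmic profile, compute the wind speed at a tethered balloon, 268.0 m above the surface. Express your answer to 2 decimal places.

44.65 kt

Log law: V(z) ∝ ln(z/z₀), so V₂/V₁ = ln(z₂/z₀) / ln(z₁/z₀).
ln(268.0/0.123) = 7.6866, ln(2.0/0.123) = 2.7887
V₂ = 16.2 × 7.6866/2.7887 = 16.2 × 2.7563 = 44.6521 kt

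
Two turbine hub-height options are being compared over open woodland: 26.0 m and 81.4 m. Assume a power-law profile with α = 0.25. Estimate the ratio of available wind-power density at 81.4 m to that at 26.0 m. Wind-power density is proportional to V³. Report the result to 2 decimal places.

Speed ratio: V_B/V_A = (z_B/z_A)^α = (81.4/26.0)^0.25 = (3.1308)^0.25 = 1.33019
Power-density ratio: P_B/P_A = (V_B/V_A)³ = (1.33019)³ = 2.35363

2.35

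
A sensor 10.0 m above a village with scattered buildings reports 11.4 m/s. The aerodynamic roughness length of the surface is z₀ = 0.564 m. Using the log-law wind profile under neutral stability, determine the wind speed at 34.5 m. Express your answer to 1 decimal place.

16.3 m/s

Log law: V(z) ∝ ln(z/z₀), so V₂/V₁ = ln(z₂/z₀) / ln(z₁/z₀).
ln(34.5/0.564) = 4.1137, ln(10.0/0.564) = 2.8753
V₂ = 11.4 × 4.1137/2.8753 = 11.4 × 1.4307 = 16.3099 m/s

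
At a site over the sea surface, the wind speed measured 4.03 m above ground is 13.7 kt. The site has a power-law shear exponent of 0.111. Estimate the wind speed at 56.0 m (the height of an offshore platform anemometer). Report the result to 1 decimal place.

18.3 kt

Power-law profile: V₂ = V₁ · (z₂/z₁)^α
V₂ = 13.7 × (56.0/4.03)^0.111 = 13.7 × (13.8958)^0.111
    = 13.7 × 1.3392 = 18.3477 kt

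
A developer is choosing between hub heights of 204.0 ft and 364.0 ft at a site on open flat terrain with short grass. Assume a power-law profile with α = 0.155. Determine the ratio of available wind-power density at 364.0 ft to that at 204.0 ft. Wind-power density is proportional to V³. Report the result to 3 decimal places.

Speed ratio: V_B/V_A = (z_B/z_A)^α = (364.0/204.0)^0.155 = (1.7843)^0.155 = 1.09390
Power-density ratio: P_B/P_A = (V_B/V_A)³ = (1.09390)³ = 1.30898

1.309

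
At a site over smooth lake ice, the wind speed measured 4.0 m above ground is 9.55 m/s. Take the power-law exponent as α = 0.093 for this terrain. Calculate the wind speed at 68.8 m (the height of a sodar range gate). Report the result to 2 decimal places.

Power-law profile: V₂ = V₁ · (z₂/z₁)^α
V₂ = 9.55 × (68.8/4.0)^0.093 = 9.55 × (17.2000)^0.093
    = 9.55 × 1.3029 = 12.4425 m/s

12.44 m/s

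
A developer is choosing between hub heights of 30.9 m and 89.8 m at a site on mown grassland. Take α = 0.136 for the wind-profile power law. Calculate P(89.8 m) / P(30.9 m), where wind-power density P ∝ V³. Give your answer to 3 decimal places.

Speed ratio: V_B/V_A = (z_B/z_A)^α = (89.8/30.9)^0.136 = (2.9061)^0.136 = 1.15614
Power-density ratio: P_B/P_A = (V_B/V_A)³ = (1.15614)³ = 1.54537

1.545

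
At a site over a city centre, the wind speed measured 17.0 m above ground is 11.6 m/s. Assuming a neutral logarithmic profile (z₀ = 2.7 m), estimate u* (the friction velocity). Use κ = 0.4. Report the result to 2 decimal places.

Log law: V(z) = (u*/κ) · ln(z/z₀) ⇒ u* = κ · V / ln(z/z₀)
u* = 0.4 × 11.6 / ln(17.0/2.7) = 0.4 × 11.6 / 1.8400
   = 4.6400 / 1.8400 = 2.5218 m/s

u* ≈ 2.52 m/s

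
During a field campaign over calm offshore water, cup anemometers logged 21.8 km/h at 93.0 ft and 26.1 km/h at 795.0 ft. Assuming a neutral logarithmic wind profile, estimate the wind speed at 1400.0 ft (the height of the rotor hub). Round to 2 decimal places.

27.23 km/h

Log law: V ∝ ln(z/z₀). From the pair, with r = V₁/V₂ = 0.83525,
ln z₀ = (ln z₁ − r·ln z₂)/(1 − r) = (4.5326 − 0.83525×6.6783)/0.16475 = -6.3458 → z₀ = 0.001754 ft
V₃ = V₁ · ln(z₃/z₀)/ln(z₁/z₀) = 21.8 × 13.5900/10.8784 = 27.2340 km/h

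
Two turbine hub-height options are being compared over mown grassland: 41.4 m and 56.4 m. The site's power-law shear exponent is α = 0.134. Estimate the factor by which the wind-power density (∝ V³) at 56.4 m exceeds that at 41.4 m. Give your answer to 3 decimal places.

Speed ratio: V_B/V_A = (z_B/z_A)^α = (56.4/41.4)^0.134 = (1.3623)^0.134 = 1.04230
Power-density ratio: P_B/P_A = (V_B/V_A)³ = (1.04230)³ = 1.13235

1.132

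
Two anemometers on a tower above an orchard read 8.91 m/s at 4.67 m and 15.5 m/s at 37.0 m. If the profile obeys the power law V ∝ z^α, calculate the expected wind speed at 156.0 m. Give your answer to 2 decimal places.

First find α: α = ln(V₂/V₁)/ln(z₂/z₁) = ln(15.5/8.91)/ln(37.0/4.67) = 0.55367/2.06976 = 0.2675
Extrapolate from 37.0 m to 156.0 m: V₃ = 15.5 × (156.0/37.0)^0.2675 = 15.5 × 1.4695 = 22.7772 m/s

22.78 m/s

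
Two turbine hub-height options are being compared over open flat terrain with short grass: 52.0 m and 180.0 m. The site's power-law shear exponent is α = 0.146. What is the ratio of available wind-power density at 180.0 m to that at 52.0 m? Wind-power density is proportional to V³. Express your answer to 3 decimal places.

Speed ratio: V_B/V_A = (z_B/z_A)^α = (180.0/52.0)^0.146 = (3.4615)^0.146 = 1.19876
Power-density ratio: P_B/P_A = (V_B/V_A)³ = (1.19876)³ = 1.72266

1.723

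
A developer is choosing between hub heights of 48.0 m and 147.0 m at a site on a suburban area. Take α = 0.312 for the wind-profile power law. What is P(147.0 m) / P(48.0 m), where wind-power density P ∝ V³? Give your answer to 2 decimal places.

Speed ratio: V_B/V_A = (z_B/z_A)^α = (147.0/48.0)^0.312 = (3.0625)^0.312 = 1.41793
Power-density ratio: P_B/P_A = (V_B/V_A)³ = (1.41793)³ = 2.85080

2.85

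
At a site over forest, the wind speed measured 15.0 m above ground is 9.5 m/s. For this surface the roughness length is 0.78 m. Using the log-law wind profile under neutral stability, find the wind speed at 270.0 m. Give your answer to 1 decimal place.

Log law: V(z) ∝ ln(z/z₀), so V₂/V₁ = ln(z₂/z₀) / ln(z₁/z₀).
ln(270.0/0.78) = 5.8469, ln(15.0/0.78) = 2.9565
V₂ = 9.5 × 5.8469/2.9565 = 9.5 × 1.9776 = 18.7875 m/s

18.8 m/s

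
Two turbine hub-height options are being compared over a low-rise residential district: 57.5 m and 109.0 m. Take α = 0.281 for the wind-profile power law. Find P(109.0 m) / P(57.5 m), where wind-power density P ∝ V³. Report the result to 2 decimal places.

Speed ratio: V_B/V_A = (z_B/z_A)^α = (109.0/57.5)^0.281 = (1.8957)^0.281 = 1.19688
Power-density ratio: P_B/P_A = (V_B/V_A)³ = (1.19688)³ = 1.71455

1.71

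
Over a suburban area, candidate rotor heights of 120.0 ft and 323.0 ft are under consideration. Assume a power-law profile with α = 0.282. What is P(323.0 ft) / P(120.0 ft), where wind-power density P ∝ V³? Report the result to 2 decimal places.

2.31

Speed ratio: V_B/V_A = (z_B/z_A)^α = (323.0/120.0)^0.282 = (2.6917)^0.282 = 1.32211
Power-density ratio: P_B/P_A = (V_B/V_A)³ = (1.32211)³ = 2.31099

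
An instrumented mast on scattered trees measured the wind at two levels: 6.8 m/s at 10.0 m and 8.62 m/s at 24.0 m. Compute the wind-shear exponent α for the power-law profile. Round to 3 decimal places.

α ≈ 0.271

Power law: V₂/V₁ = (z₂/z₁)^α ⇒ α = ln(V₂/V₁) / ln(z₂/z₁)
α = ln(8.62/6.8) / ln(24.0/10.0) = ln(1.2676) / ln(2.4000)
  = 0.23716 / 0.87547 = 0.27090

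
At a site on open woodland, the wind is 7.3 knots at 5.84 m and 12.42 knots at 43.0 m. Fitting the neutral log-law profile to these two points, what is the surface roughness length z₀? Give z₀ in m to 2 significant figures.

z₀ ≈ 0.34 m

Log law: V(z) ∝ ln(z/z₀). With r = V₁/V₂ = 7.3/12.42 = 0.58776,
r · ln(z₂/z₀) = ln(z₁/z₀) ⇒ ln z₀ = (ln z₁ − r·ln z₂)/(1 − r)
ln z₀ = (1.76473 − 0.58776×3.76120) / 0.41224 = -1.0818
z₀ = exp(-1.0818) = 0.3390 m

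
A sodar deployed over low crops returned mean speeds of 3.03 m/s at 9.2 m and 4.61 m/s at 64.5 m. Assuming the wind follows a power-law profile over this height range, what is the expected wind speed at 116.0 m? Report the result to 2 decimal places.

First find α: α = ln(V₂/V₁)/ln(z₂/z₁) = ln(4.61/3.03)/ln(64.5/9.2) = 0.41967/1.94746 = 0.2155
Extrapolate from 64.5 m to 116.0 m: V₃ = 4.61 × (116.0/64.5)^0.2155 = 4.61 × 1.1348 = 5.2315 m/s

5.23 m/s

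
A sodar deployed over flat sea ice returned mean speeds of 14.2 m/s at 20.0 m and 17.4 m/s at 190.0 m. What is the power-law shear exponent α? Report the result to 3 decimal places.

α ≈ 0.090

Power law: V₂/V₁ = (z₂/z₁)^α ⇒ α = ln(V₂/V₁) / ln(z₂/z₁)
α = ln(17.4/14.2) / ln(190.0/20.0) = ln(1.2254) / ln(9.5000)
  = 0.20323 / 2.25129 = 0.09027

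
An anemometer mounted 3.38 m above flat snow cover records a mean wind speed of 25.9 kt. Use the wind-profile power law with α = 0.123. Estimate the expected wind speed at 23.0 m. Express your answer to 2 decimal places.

32.79 kt

Power-law profile: V₂ = V₁ · (z₂/z₁)^α
V₂ = 25.9 × (23.0/3.38)^0.123 = 25.9 × (6.8047)^0.123
    = 25.9 × 1.2660 = 32.7896 kt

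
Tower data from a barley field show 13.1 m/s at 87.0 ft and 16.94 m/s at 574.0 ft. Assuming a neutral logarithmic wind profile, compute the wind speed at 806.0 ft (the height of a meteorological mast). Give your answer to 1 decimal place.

17.6 m/s

Log law: V ∝ ln(z/z₀). From the pair, with r = V₁/V₂ = 0.77332,
ln z₀ = (ln z₁ − r·ln z₂)/(1 − r) = (4.4659 − 0.77332×6.3526)/0.22668 = -1.9706 → z₀ = 0.1394 ft
V₃ = V₁ · ln(z₃/z₀)/ln(z₁/z₀) = 13.1 × 8.6626/6.4365 = 17.6309 m/s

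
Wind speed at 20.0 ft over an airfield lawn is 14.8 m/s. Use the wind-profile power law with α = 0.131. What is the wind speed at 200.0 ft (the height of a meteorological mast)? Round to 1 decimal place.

20.0 m/s

Power-law profile: V₂ = V₁ · (z₂/z₁)^α
V₂ = 14.8 × (200.0/20.0)^0.131 = 14.8 × (10.0000)^0.131
    = 14.8 × 1.3521 = 20.0107 m/s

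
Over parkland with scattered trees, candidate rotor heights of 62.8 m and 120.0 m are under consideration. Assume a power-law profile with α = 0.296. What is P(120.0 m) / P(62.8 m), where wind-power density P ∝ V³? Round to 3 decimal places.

1.777

Speed ratio: V_B/V_A = (z_B/z_A)^α = (120.0/62.8)^0.296 = (1.9108)^0.296 = 1.21127
Power-density ratio: P_B/P_A = (V_B/V_A)³ = (1.21127)³ = 1.77715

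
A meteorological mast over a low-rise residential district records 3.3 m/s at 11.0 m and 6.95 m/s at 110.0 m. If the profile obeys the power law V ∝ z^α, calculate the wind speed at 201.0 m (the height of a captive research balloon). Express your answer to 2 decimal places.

First find α: α = ln(V₂/V₁)/ln(z₂/z₁) = ln(6.95/3.3)/ln(110.0/11.0) = 0.74482/2.30259 = 0.3235
Extrapolate from 110.0 m to 201.0 m: V₃ = 6.95 × (201.0/110.0)^0.3235 = 6.95 × 1.2153 = 8.4464 m/s

8.45 m/s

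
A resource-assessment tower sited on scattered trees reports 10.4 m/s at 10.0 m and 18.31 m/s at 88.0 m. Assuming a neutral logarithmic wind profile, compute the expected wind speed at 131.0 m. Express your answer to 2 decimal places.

Log law: V ∝ ln(z/z₀). From the pair, with r = V₁/V₂ = 0.56800,
ln z₀ = (ln z₁ − r·ln z₂)/(1 − r) = (2.3026 − 0.56800×4.4773)/0.43200 = -0.5568 → z₀ = 0.5731 m
V₃ = V₁ · ln(z₃/z₀)/ln(z₁/z₀) = 10.4 × 5.4320/2.8593 = 19.7571 m/s

19.76 m/s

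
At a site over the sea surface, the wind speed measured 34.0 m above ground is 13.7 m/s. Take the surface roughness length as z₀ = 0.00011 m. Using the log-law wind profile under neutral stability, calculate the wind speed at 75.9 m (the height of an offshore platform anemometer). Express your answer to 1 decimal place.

Log law: V(z) ∝ ln(z/z₀), so V₂/V₁ = ln(z₂/z₀) / ln(z₁/z₀).
ln(75.9/0.00011) = 13.4444, ln(34.0/0.00011) = 12.6414
V₂ = 13.7 × 13.4444/12.6414 = 13.7 × 1.0635 = 14.5703 m/s

14.6 m/s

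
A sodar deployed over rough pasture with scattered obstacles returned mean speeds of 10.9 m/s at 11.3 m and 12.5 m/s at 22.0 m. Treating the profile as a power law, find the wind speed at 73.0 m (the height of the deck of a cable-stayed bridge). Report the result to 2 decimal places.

16.00 m/s

First find α: α = ln(V₂/V₁)/ln(z₂/z₁) = ln(12.5/10.9)/ln(22.0/11.3) = 0.13697/0.66624 = 0.2056
Extrapolate from 22.0 m to 73.0 m: V₃ = 12.5 × (73.0/22.0)^0.2056 = 12.5 × 1.2796 = 15.9955 m/s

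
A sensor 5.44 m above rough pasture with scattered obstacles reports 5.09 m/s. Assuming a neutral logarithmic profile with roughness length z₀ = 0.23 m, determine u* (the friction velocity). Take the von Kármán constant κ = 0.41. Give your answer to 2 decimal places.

Log law: V(z) = (u*/κ) · ln(z/z₀) ⇒ u* = κ · V / ln(z/z₀)
u* = 0.41 × 5.09 / ln(5.44/0.23) = 0.41 × 5.09 / 3.1635
   = 2.0869 / 3.1635 = 0.6597 m/s

u* ≈ 0.66 m/s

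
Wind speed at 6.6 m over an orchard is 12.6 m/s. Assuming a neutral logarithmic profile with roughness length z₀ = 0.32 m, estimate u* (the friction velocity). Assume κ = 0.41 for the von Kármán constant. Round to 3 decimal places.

u* ≈ 1.707 m/s

Log law: V(z) = (u*/κ) · ln(z/z₀) ⇒ u* = κ · V / ln(z/z₀)
u* = 0.41 × 12.6 / ln(6.6/0.32) = 0.41 × 12.6 / 3.0265
   = 5.1660 / 3.0265 = 1.7069 m/s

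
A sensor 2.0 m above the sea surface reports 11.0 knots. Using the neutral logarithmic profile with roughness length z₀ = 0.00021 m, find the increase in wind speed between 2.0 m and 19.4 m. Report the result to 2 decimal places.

2.73 knots

Log law: V₂ = V₁ · ln(z₂/z₀)/ln(z₁/z₀) = 11.0 × 11.4337/9.1616 = 13.7281 knots
ΔV = 13.7281 − 11.0 = 2.7281 knots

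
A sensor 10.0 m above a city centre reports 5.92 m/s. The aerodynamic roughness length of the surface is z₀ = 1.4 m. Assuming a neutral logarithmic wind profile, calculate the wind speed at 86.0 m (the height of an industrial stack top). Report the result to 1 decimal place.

Log law: V(z) ∝ ln(z/z₀), so V₂/V₁ = ln(z₂/z₀) / ln(z₁/z₀).
ln(86.0/1.4) = 4.1179, ln(10.0/1.4) = 1.9661
V₂ = 5.92 × 4.1179/1.9661 = 5.92 × 2.0944 = 12.3990 m/s

12.4 m/s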